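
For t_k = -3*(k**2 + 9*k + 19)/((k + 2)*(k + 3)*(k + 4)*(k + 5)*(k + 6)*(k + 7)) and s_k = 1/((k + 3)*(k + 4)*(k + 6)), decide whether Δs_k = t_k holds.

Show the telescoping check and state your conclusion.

s_(k+1) = 1/((k + 4)*(k + 5)*(k + 7))
s_(k+1) − s_k = ((k + 3)*(k + 6) - (k + 5)*(k + 7))/((k + 3)*(k + 4)*(k + 5)*(k + 6)*(k + 7))
(s_(k+1) − s_k) − t_k = (4*k + 23)/(k**6 + 27*k**5 + 295*k**4 + 1665*k**3 + 5104*k**2 + 8028*k + 5040)

Invalid: residual (4*k + 23)/(k**6 + 27*k**5 + 295*k**4 + 1665*k**3 + 5104*k**2 + 8028*k + 5040) ≠ 0.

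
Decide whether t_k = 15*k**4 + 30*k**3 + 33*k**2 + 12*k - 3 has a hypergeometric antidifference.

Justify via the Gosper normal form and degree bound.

r(k) = (5*k**4 + 30*k**3 + 71*k**2 + 76*k + 29)/(5*k**4 + 10*k**3 + 11*k**2 + 4*k - 1) after simplifying.
So A=1 and B=1, with C=k**4 + 2*k**3 + 11*k**2/5 + 4*k/5 - 1/5.
Key eq: (1)·f(k+1) = (1)·f(k) + (k**4 + 2*k**3 + 11*k**2/5 + 4*k/5 - 1/5).
d = 5 from the (0,0,4) case.
Solving with deg f ≤ 5: f(k) = k*(3*k**4 + k**2 - 3*k - 4)/15.
Get s_k = R·t_k = k*(3*k**4 + k**2 - 3*k - 4) with R(k) = B(k−1)f(k)/C(k) = k*(3*k**4 + k**2 - 3*k - 4)/(3*(5*k**4 + 10*k**3 + 11*k**2 + 4*k - 1)).
Check: Δs_k = 15*k**4 + 30*k**3 + 33*k**2 + 12*k - 3. ✓

Yes. s_k = k*(3*k**4 + k**2 - 3*k - 4).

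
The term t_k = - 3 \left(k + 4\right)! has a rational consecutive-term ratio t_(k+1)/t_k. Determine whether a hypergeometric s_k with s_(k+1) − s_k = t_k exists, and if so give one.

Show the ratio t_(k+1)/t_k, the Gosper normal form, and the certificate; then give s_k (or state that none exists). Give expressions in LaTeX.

none — t_k is not Gosper-summable

Ratio r(k) = k + 5.
Gosper form: A/B · C(k+1)/C(k) with A=k + 5, B=1, C=1.
Set up (k + 5)·f(k+1) − (1)·f(k) − (1) = 0.
Degrees (1,0,0) ⇒ d ≤ -1.
Negative degree bound (-1): no f exists, t_k not Gosper-summable.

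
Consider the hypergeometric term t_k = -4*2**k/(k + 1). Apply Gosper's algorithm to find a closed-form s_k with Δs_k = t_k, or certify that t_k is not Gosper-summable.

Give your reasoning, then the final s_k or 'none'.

The ratio is 2*(k + 1)/(k + 2).
A = 2*k + 2, B = k + 2, C = 1.
f must satisfy (2*k + 2)·f(k+1) − (k + 1)·f(k) = 1.
deg f ≤ -1 (via 1,1,0).
d = -1 < 0 ⇒ no nonzero polynomial f; not summable.

no hypergeometric antidifference exists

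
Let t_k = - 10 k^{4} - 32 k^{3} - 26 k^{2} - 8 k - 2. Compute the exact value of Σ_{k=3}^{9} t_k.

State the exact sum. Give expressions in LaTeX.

Σ = -225302

The ratio is (5*k**4 + 36*k**3 + 91*k**2 + 98*k + 39)/(5*k**4 + 16*k**3 + 13*k**2 + 4*k + 1).
Gosper form: A/B · C(k+1)/C(k) with A=1, B=1, C=k**4 + 16*k**3/5 + 13*k**2/5 + 4*k/5 + 1/5.
Key eq: (1)·f(k+1) = (1)·f(k) + (k**4 + 16*k**3/5 + 13*k**2/5 + 4*k/5 + 1/5).
Bound: deg f ≤ 5.
Solve for f: f(k) = k*(2*k**4 + 3*k**3 - 4*k**2 - k + 2)/10 (degree 5 ≤ 5).
Then R = B(k−1)f/C = k*(2*k**4 + 3*k**3 - 4*k**2 - k + 2)/(2*(5*k**4 + 16*k**3 + 13*k**2 + 4*k + 1)), so s_k = R(k)·t_k = k*(-2*k**4 - 3*k**3 + 4*k**2 + k - 2).
Verify: -10*k**4 - 32*k**3 - 26*k**2 - 8*k - 2 matches t_k.
Telescoping: Σ = s_(10) − s_(3) = -225920 − (-618) = -225302.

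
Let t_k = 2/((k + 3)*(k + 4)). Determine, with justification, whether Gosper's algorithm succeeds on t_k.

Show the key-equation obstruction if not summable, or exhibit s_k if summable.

Step 1: r(k) = (k + 3)/(k + 5).
Gosper form: A/B · C(k+1)/C(k) with A=k + 3, B=k + 5, C=1.
Need (k + 3)·f(k+1) − (k + 4)·f(k) = 1.
Degrees (1,1,0) ⇒ d ≤ 1.
Solve for f: f(k) = k/3 (degree 1 ≤ 1).
So s_k = (B(k−1)f/C)·t_k = (k*(k + 4)/3)·t_k = 2*k/(3*(k + 3)).
Verify: 2/(k**2 + 7*k + 12) matches t_k.

Yes. s_k = 2*k/(3*(k + 3)).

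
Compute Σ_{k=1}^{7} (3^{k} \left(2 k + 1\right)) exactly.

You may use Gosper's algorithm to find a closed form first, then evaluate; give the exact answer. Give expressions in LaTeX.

r(k) = 3*(2*k + 3)/(2*k + 1) after simplifying.
Take A(k)=3, B(k)=1, C(k)=k + 1/2.
Need (3)·f(k+1) − (1)·f(k) = k + 1/2.
d = 1 from the (0,0,1) case.
Coefficient equations give f(k) = (k - 1)/2.
So s_k = (B(k−1)f/C)·t_k = ((k - 1)/(2*k + 1))·t_k = 3**k*(k - 1).
Check: Δs_k = 3**k*(2*k + 1). ✓
Evaluate s at k=8 and k=1: 45927 and 0; difference 45927.

Σ = 45927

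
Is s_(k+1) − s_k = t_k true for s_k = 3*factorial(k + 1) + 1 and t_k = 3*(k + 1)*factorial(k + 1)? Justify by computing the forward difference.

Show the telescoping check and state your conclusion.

s_(k+1) = 3*factorial(k + 2) + 1
s_(k+1) − s_k = 3*(k + 1)*factorial(k + 1)
(s_(k+1) − s_k) − t_k = 0

valid; difference matches t_k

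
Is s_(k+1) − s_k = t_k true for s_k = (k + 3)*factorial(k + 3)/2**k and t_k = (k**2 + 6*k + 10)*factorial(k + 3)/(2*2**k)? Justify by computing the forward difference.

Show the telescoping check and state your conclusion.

s_(k+1) = (k + 4)*factorial(k + 4)/(2*2**k)
s_(k+1) − s_k = (k**2 + 6*k + 10)*factorial(k + 3)/(2*2**k)
(s_(k+1) − s_k) − t_k = 0

Valid — Δs_k = t_k.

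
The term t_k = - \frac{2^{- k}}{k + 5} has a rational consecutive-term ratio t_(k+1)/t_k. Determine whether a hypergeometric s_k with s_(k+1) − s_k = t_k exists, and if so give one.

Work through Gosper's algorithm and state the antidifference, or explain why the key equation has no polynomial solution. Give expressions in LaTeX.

none (Gosper's algorithm certifies no s_k)

t_(k+1)/t_k = (k + 5)/(2*(k + 6)).
Factor: A=k/2 + 5/2; B=k + 6; C=1.
f must satisfy (k/2 + 5/2)·f(k+1) − (k + 5)·f(k) = 1.
d = -1 from the (1,1,0) case.
d = -1 < 0 ⇒ no nonzero polynomial f; not summable.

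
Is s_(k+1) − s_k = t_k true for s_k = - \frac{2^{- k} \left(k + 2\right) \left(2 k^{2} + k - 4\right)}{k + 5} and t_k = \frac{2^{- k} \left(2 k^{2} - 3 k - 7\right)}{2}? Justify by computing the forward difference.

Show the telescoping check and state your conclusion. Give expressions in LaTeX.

Invalid: residual \frac{3 \cdot 2^{- k} \left(- 2 k^{3} - 11 k^{2} + 20 k + 43\right)}{2 \left(k^{2} + 11 k + 30\right)} ≠ 0.

s_(k+1) = -(k + 3)*(k + 2*(k + 1)**2 - 3)/(2*2**k*(k + 6))
s_(k+1) − s_k = (2*k**4 + 13*k**3 - 13*k**2 - 107*k - 81)/(2*2**k*(k**2 + 11*k + 30))
(s_(k+1) − s_k) − t_k = 3*(-2*k**3 - 11*k**2 + 20*k + 43)/(2*2**k*(k**2 + 11*k + 30))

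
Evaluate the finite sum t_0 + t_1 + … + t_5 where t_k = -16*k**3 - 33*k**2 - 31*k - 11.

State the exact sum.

Step 1: r(k) = (16*k**3 + 81*k**2 + 145*k + 91)/(16*k**3 + 33*k**2 + 31*k + 11).
So A=1 and B=1, with C=k**3 + 33*k**2/16 + 31*k/16 + 11/16.
f must satisfy (1)·f(k+1) − (1)·f(k) = k**3 + 33*k**2/16 + 31*k/16 + 11/16.
From deg A=0, deg B=0, deg C=3: d=4.
A polynomial solution: f(k) = k*(4*k**3 + 3*k**2 + 3*k + 1)/16.
R(k) = B(k−1)·f(k)/C(k) = k*(4*k**3 + 3*k**2 + 3*k + 1)/(16*k**3 + 33*k**2 + 31*k + 11); s_k = R·t_k = k*(-4*k**3 - 3*k**2 - 3*k - 1).
Verify: -16*k**3 - 33*k**2 - 31*k - 11 matches t_k.
Σ_(k=0)^(5) t_k = s_(6) − s_(0) = -5946 − (0) = -5946.

Σ = -5946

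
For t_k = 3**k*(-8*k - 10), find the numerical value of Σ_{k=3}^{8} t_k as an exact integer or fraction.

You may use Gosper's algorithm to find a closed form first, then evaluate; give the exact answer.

Σ = -688608

t_(k+1)/t_k = 3*(4*k + 9)/(4*k + 5).
Gosper form: A/B · C(k+1)/C(k) with A=3, B=1, C=k + 5/4.
f must satisfy (3)·f(k+1) − (1)·f(k) = k + 5/4.
d = 1 from the (0,0,1) case.
Solving with deg f ≤ 1: f(k) = (4*k - 1)/8.
Certificate R = B(k−1)f/C = (4*k - 1)/(2*(4*k + 5)) gives s_k = 3**k*(1 - 4*k).
Δs = 3**k*(-8*k - 10), as required.
Evaluate s at k=9 and k=3: -688905 and -297; difference -688608.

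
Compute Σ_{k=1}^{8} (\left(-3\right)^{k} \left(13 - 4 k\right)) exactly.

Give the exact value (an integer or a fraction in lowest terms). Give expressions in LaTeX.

Step 1: r(k) = 3*(9 - 4*k)/(4*k - 13).
So A=-3 and B=1, with C=k - 13/4.
f must satisfy (-3)·f(k+1) − (1)·f(k) = k - 13/4.
Bound: deg f ≤ 1.
Solve for f: f(k) = -(k - 4)/4 (degree 1 ≤ 1).
R(k) = B(k−1)·f(k)/C(k) = -(k - 4)/(4*k - 13); s_k = R·t_k = (-3)**k*(k - 4).
Verify: (-3)**k*(13 - 4*k) matches t_k.
Σ_(k=1)^(8) t_k = s_(9) − s_(1) = -98415 − (9) = -98424.

Σ = -98424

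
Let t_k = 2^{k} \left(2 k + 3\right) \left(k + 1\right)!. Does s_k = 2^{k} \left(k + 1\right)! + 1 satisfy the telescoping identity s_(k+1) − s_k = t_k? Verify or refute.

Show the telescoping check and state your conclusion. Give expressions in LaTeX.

valid; difference matches t_k

s_(k+1) = 2**(k + 1)*factorial(k + 2) + 1
s_(k+1) − s_k = 2**k*(2*k + 3)*factorial(k + 1)
(s_(k+1) − s_k) − t_k = 0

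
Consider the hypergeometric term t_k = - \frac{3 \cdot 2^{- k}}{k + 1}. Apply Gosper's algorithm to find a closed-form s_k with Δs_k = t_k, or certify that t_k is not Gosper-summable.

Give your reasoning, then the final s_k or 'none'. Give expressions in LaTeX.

r(k) = (k + 1)/(2*(k + 2)) after simplifying.
A = k/2 + 1/2, B = k + 2, C = 1.
Need (k/2 + 1/2)·f(k+1) − (k + 1)·f(k) = 1.
From deg A=1, deg B=1, deg C=0: d=-1.
deg f ≤ -1 is impossible — no certificate.

no hypergeometric antidifference exists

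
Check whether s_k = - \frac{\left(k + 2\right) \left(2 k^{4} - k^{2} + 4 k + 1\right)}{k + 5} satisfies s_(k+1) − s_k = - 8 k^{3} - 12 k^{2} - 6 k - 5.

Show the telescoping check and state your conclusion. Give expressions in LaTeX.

Invalid: residual \frac{3 \left(6 k^{4} + 52 k^{3} + 67 k^{2} + 31 k + 24\right)}{k^{2} + 11 k + 30} ≠ 0.

s_(k+1) = -(k + 3)*(4*k + 2*(k + 1)**4 - (k + 1)**2 + 5)/(k + 6)
s_(k+1) − s_k = 2*(-4*k**5 - 41*k**4 - 111*k**3 - 115*k**2 - 71*k - 39)/(k**2 + 11*k + 30)
(s_(k+1) − s_k) − t_k = 3*(6*k**4 + 52*k**3 + 67*k**2 + 31*k + 24)/(k**2 + 11*k + 30)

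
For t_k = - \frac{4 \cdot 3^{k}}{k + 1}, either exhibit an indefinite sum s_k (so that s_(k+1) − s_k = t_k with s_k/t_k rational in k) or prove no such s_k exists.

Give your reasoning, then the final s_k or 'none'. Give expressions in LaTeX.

none — t_k is not Gosper-summable

Ratio r(k) = 3*(k + 1)/(k + 2).
Normal form (A,B,C) = (3*k + 3, k + 2, 1).
Need (3*k + 3)·f(k+1) − (k + 1)·f(k) = 1.
Bound: deg f ≤ -1.
Bound -1 < 0, so the key equation has no polynomial solution.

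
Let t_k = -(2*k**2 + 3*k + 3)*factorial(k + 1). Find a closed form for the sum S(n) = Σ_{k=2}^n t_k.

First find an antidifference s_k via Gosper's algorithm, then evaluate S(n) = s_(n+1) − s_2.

S(n) = -2*n*factorial(n + 2) - factorial(n + 2) + 18

t_(k+1)/t_k = (k + 2)*(3*k + 2*(k + 1)**2 + 6)/(2*k**2 + 3*k + 3).
Take A(k)=k + 2, B(k)=1, C(k)=k**2 + 3*k/2 + 3/2.
Solve (k + 2)·f(k+1) − (1)·f(k) = k**2 + 3*k/2 + 3/2.
Bound: deg f ≤ 1.
Solve for f: f(k) = (2*k - 1)/2 (degree 1 ≤ 1).
Certificate R = B(k−1)f/C = (2*k - 1)/(2*k**2 + 3*k + 3) gives s_k = -(2*k - 1)*factorial(k + 1).
Δs = -(2*k**2 + 3*k + 3)*factorial(k + 1), as required.
Σ_(k=2)^n t_k = s_(n+1) − s_(2) = (-(2*n + 1)*factorial(n + 2)) − (-18), i.e. -2*n*factorial(n + 2) - factorial(n + 2) + 18.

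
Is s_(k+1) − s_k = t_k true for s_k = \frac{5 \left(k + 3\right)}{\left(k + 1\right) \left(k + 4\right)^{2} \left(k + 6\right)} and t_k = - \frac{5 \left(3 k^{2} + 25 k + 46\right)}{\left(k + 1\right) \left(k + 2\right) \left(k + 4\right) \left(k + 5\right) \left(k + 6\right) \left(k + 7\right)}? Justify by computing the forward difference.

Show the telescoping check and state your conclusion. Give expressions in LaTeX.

s_(k+1) = 5*(k + 4)/((k + 2)*(k + 5)**2*(k + 7))
s_(k+1) − s_k = 5*((k + 1)*(k + 4)**3*(k + 6) - (k + 2)*(k + 3)*(k + 5)**2*(k + 7))/((k + 1)*(k + 2)*(k + 4)**2*(k + 5)**2*(k + 6)*(k + 7))
(s_(k+1) − s_k) − t_k = 5*(4*k**3 + 51*k**2 + 205*k + 254)/(k**8 + 34*k**7 + 492*k**6 + 3942*k**5 + 19023*k**4 + 56184*k**3 + 98084*k**2 + 91040*k + 33600)

Invalid: residual \frac{5 \left(4 k^{3} + 51 k^{2} + 205 k + 254\right)}{k^{8} + 34 k^{7} + 492 k^{6} + 3942 k^{5} + 19023 k^{4} + 56184 k^{3} + 98084 k^{2} + 91040 k + 33600} ≠ 0.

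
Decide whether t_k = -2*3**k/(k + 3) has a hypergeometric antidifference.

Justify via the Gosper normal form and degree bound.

t_(k+1)/t_k = 3*(k + 3)/(k + 4).
So A=3*k + 9 and B=k + 4, with C=1.
Need (3*k + 9)·f(k+1) − (k + 3)·f(k) = 1.
Degrees (1,1,0) ⇒ d ≤ -1.
Negative degree bound (-1): no f exists, t_k not Gosper-summable.

No — t_k has no hypergeometric antidifference.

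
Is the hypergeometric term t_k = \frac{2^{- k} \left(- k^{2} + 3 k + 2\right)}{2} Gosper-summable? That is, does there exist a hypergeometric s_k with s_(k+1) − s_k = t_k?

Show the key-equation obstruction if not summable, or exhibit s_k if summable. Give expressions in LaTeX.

Yes. s_k = 2^{- k} \left(k^{2} - k - 2\right).

Ratio r(k) = (k**2 - k - 4)/(2*(k**2 - 3*k - 2)).
Normal form (A,B,C) = (1/2, 1, k**2 - 3*k - 2).
Solve (1/2)·f(k+1) − (1)·f(k) = k**2 - 3*k - 2.
From deg A=0, deg B=0, deg C=2: d=2.
Solving with deg f ≤ 2: f(k) = -2*(k - 2)*(k + 1).
Get s_k = R·t_k = (k**2 - k - 2)/2**k with R(k) = B(k−1)f(k)/C(k) = -2*(k - 2)*(k + 1)/(k**2 - 3*k - 2).
Verify: (-k**2 + 3*k + 2)/(2*2**k) matches t_k.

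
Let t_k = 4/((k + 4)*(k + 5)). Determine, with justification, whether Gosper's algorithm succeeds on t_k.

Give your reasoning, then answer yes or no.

Compute t_(k+1)/t_k: get (k + 4)/(k + 6).
Normal form (A,B,C) = (k + 4, k + 6, 1).
Key eq: (k + 4)·f(k+1) = (k + 5)·f(k) + (1).
d = 1 from the (1,1,0) case.
Solving with deg f ≤ 1: f(k) = k/4.
Certificate R = B(k−1)f/C = k*(k + 5)/4 gives s_k = k/(k + 4).
Verify: 4/(k**2 + 9*k + 20) matches t_k.

Yes. s_k = k/(k + 4).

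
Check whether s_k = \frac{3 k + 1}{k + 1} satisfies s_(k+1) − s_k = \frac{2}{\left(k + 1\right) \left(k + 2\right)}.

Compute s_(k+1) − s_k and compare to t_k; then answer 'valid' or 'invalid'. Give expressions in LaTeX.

s_(k+1) = (3*k + 4)/(k + 2)
s_(k+1) − s_k = 2/(k**2 + 3*k + 2)
(s_(k+1) − s_k) − t_k = 0

valid; difference matches t_k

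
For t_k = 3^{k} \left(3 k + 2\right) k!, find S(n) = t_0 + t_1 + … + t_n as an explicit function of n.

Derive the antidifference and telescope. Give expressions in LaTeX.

r(k) = 3*(k + 1)*(3*k + 5)/(3*k + 2) after simplifying.
So A=3*k + 3 and B=1, with C=k + 2/3.
Set up (3*k + 3)·f(k+1) − (1)·f(k) − (k + 2/3) = 0.
Bound: deg f ≤ 0.
A polynomial solution: f(k) = 1/3.
R(k) = B(k−1)·f(k)/C(k) = 1/(3*k + 2); s_k = R·t_k = 3**k*factorial(k).
Verify: 3**k*(3*k + 2)*factorial(k) matches t_k.
s_(n+1) = 3**(n + 1)*factorial(n + 1) and s_(0) = 1, so S(n) = 3*3**n*factorial(n + 1) - 1.

S(n) = 3 \cdot 3^{n} \left(n + 1\right)! - 1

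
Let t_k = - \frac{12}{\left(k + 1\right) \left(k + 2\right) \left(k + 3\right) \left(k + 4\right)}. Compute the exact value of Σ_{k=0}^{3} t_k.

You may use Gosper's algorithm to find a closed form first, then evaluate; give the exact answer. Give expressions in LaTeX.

Step 1: r(k) = (k + 1)/(k + 5).
Gosper form: A/B · C(k+1)/C(k) with A=k + 1, B=k + 5, C=1.
Key eq: (k + 1)·f(k+1) = (k + 4)·f(k) + (1).
Degrees (1,1,0) ⇒ d ≤ 3.
Coefficient equations give f(k) = k*(k**2 + 6*k + 11)/18.
Get s_k = R·t_k = 2*k*(-k**2 - 6*k - 11)/(3*(k + 1)*(k + 2)*(k + 3)) with R(k) = B(k−1)f(k)/C(k) = k*(k + 4)*(k**2 + 6*k + 11)/18.
Verify: -12/(k**4 + 10*k**3 + 35*k**2 + 50*k + 24) matches t_k.
Evaluate s at k=4 and k=0: -68/105 and 0; difference -68/105.

Σ = -68/105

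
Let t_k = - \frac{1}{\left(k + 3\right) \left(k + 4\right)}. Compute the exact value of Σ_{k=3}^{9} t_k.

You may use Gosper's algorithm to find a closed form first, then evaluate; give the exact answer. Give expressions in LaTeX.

r(k) = (k + 3)/(k + 5) after simplifying.
Take A(k)=k + 3, B(k)=k + 5, C(k)=1.
Need (k + 3)·f(k+1) − (k + 4)·f(k) = 1.
Degrees (1,1,0) ⇒ d ≤ 1.
Solving with deg f ≤ 1: f(k) = k/3.
Get s_k = R·t_k = -k/(3*k + 9) with R(k) = B(k−1)f(k)/C(k) = k*(k + 4)/3.
Verify: -1/(k**2 + 7*k + 12) matches t_k.
Telescoping: Σ = s_(10) − s_(3) = -10/39 − (-1/6) = -7/78.

Σ = -7/78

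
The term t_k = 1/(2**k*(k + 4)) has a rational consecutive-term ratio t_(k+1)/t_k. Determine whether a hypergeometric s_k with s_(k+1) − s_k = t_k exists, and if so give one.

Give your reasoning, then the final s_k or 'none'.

no hypergeometric antidifference exists

The ratio is (k + 4)/(2*(k + 5)).
Normal form (A,B,C) = (k/2 + 2, k + 5, 1).
Solve (k/2 + 2)·f(k+1) − (k + 4)·f(k) = 1.
deg f ≤ -1 (via 1,1,0).
Negative degree bound (-1): no f exists, t_k not Gosper-summable.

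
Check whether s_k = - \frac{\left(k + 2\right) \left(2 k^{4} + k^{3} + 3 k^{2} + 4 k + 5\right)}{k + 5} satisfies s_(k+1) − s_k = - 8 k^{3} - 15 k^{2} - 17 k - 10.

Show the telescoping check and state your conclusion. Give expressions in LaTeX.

Invalid: residual \frac{3 \left(6 k^{4} + 54 k^{3} + 89 k^{2} + 91 k + 45\right)}{k^{2} + 11 k + 30} ≠ 0.

s_(k+1) = (-2*k**5 - 15*k**4 - 45*k**3 - 75*k**2 - 78*k - 45)/(k + 6)
s_(k+1) − s_k = (-8*k**5 - 85*k**4 - 260*k**3 - 380*k**2 - 347*k - 165)/(k**2 + 11*k + 30)
(s_(k+1) − s_k) − t_k = 3*(6*k**4 + 54*k**3 + 89*k**2 + 91*k + 45)/(k**2 + 11*k + 30)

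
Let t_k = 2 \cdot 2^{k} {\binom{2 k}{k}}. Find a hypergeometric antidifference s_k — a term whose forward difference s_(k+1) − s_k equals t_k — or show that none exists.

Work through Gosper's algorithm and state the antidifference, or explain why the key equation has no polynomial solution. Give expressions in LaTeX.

The ratio is 4*(2*k + 1)/(k + 1).
Gosper form: A/B · C(k+1)/C(k) with A=8*k + 4, B=k + 1, C=1.
Solve (8*k + 4)·f(k+1) − (k)·f(k) = 1.
From deg A=1, deg B=1, deg C=0: d=-1.
d = -1 < 0 ⇒ no nonzero polynomial f; not summable.

none — t_k is not Gosper-summable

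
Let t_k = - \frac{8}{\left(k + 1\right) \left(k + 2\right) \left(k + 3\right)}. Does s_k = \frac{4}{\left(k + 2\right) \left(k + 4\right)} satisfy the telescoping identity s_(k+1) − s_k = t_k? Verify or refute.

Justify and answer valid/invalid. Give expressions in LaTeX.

s_(k+1) = 4/((k + 3)*(k + 5))
s_(k+1) − s_k = 4*(-2*k - 7)/(k**4 + 14*k**3 + 71*k**2 + 154*k + 120)
(s_(k+1) − s_k) − t_k = 12*(3*k + 11)/(k**5 + 15*k**4 + 85*k**3 + 225*k**2 + 274*k + 120)

Invalid: residual \frac{12 \left(3 k + 11\right)}{k^{5} + 15 k^{4} + 85 k^{3} + 225 k^{2} + 274 k + 120} ≠ 0.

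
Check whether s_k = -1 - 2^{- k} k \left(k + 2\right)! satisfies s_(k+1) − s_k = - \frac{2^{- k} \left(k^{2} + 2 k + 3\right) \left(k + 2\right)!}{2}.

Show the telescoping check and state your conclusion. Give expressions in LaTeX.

s_(k+1) = -2**(-k - 1)*(k + 1)*factorial(k + 3) - 1
s_(k+1) − s_k = -(k**2 + 2*k + 3)*factorial(k + 2)/(2*2**k)
(s_(k+1) − s_k) − t_k = 0

valid; difference matches t_k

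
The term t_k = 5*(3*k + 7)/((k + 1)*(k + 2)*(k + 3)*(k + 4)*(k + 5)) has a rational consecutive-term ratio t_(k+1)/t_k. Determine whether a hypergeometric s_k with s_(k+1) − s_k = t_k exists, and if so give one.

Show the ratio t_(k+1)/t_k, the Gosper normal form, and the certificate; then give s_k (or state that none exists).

Ratio r(k) = (k + 1)*(3*k + 10)/((k + 6)*(3*k + 7)).
Normal form (A,B,C) = (k + 1, k + 6, k + 7/3).
Solve (k + 1)·f(k+1) − (k + 5)·f(k) = k + 7/3.
From deg A=1, deg B=1, deg C=1: d=4.
A polynomial solution: f(k) = k*(k + 2)*(k**2 + 8*k + 19)/36.
R(k) = B(k−1)·f(k)/C(k) = k*(k + 2)*(k + 5)*(k**2 + 8*k + 19)/(12*(3*k + 7)); s_k = R·t_k = 5*k*(k**2 + 8*k + 19)/(12*(k**3 + 8*k**2 + 19*k + 12)).
Verify: 5*(3*k + 7)/(k**5 + 15*k**4 + 85*k**3 + 225*k**2 + 274*k + 120) matches t_k.

s_k = 5*k*(k**2 + 8*k + 19)/(12*(k**3 + 8*k**2 + 19*k + 12))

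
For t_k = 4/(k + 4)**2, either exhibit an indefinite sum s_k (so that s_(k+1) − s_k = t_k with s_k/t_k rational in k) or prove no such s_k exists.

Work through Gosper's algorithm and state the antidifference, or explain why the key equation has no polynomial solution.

r(k) = (k + 4)**2/(k + 5)**2 after simplifying.
A = k**2 + 8*k + 16, B = k**2 + 10*k + 25, C = 1.
f must satisfy (k**2 + 8*k + 16)·f(k+1) − (k**2 + 8*k + 16)·f(k) = 1.
deg f ≤ 0 (via 2,2,0).
Put f(k) = c0: A·f(k+1) − B(k−1)·f(k) − C = -1; need -1 = 0 — inconsistent ⇒ no f, not summable.

not Gosper-summable; s_k does not exist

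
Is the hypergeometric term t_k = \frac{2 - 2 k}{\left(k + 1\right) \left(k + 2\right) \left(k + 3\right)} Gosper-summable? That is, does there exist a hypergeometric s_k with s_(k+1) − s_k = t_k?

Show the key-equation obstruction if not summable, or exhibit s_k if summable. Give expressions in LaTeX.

t_(k+1)/t_k = k*(k + 1)/((k - 1)*(k + 4)).
Take A(k)=k + 1, B(k)=k + 4, C(k)=k - 1.
Solve (k + 1)·f(k+1) − (k + 3)·f(k) = k - 1.
deg f ≤ 2 (via 1,1,1).
A polynomial solution: f(k) = -k.
Then R = B(k−1)f/C = -k*(k + 3)/(k - 1), so s_k = R(k)·t_k = 2*k/((k + 1)*(k + 2)).
Δs = 2*(1 - k)/(k**3 + 6*k**2 + 11*k + 6), as required.

Yes. s_k = \frac{2 k}{\left(k + 1\right) \left(k + 2\right)}.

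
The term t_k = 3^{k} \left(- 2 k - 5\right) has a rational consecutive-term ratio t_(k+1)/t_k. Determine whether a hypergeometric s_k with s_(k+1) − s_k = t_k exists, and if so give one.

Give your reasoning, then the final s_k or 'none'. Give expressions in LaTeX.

The ratio is 3*(2*k + 7)/(2*k + 5).
A = 3, B = 1, C = k + 5/2.
Need (3)·f(k+1) − (1)·f(k) = k + 5/2.
Bound: deg f ≤ 1.
Match coefficients ⇒ f(k) = (k + 1)/2.
So s_k = (B(k−1)f/C)·t_k = ((k + 1)/(2*k + 5))·t_k = 3**k*(-k - 1).
s_(k+1) − s_k = 3**k*(-2*k - 5) = t_k.

s_k = 3^{k} \left(- k - 1\right)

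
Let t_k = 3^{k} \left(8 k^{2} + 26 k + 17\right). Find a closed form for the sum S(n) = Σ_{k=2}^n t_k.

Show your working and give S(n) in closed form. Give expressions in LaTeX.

S(n) = 12 \cdot 3^{n} n^{2} + 27 \cdot 3^{n} n + 18 \cdot 3^{n} - 171

Compute t_(k+1)/t_k: get 3*(8*k**2 + 42*k + 51)/(8*k**2 + 26*k + 17).
Factor: A=3; B=1; C=k**2 + 13*k/4 + 17/8.
Need (3)·f(k+1) − (1)·f(k) = k**2 + 13*k/4 + 17/8.
Bound: deg f ≤ 2.
Match coefficients ⇒ f(k) = (4*k**2 + k + 1)/8.
Then R = B(k−1)f/C = (4*k**2 + k + 1)/(8*k**2 + 26*k + 17), so s_k = R(k)·t_k = 3**k*(4*k**2 + k + 1).
Δs = 3**k*(8*k**2 + 26*k + 17), as required.
Σ_(k=2)^n t_k = s_(n+1) − s_(2) = (3**(n + 1)*(4*n**2 + 9*n + 6)) − (171), i.e. 12*3**n*n**2 + 27*3**n*n + 18*3**n - 171.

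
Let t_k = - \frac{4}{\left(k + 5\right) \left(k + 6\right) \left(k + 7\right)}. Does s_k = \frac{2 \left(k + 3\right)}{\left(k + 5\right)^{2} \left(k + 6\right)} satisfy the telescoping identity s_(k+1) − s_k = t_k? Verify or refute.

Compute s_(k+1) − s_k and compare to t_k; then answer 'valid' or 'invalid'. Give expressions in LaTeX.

Invalid: residual \frac{4 \left(3 k + 17\right)}{k^{5} + 29 k^{4} + 335 k^{3} + 1927 k^{2} + 5520 k + 6300} ≠ 0.

s_(k+1) = 2*(k + 4)/((k + 6)**2*(k + 7))
s_(k+1) − s_k = 4*(-k**2 - 8*k - 13)/(k**5 + 29*k**4 + 335*k**3 + 1927*k**2 + 5520*k + 6300)
(s_(k+1) − s_k) − t_k = 4*(3*k + 17)/(k**5 + 29*k**4 + 335*k**3 + 1927*k**2 + 5520*k + 6300)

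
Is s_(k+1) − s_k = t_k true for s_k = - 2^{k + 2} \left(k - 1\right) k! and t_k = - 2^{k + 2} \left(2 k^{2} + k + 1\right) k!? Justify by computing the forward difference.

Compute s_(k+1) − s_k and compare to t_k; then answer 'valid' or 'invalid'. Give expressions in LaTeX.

s_(k+1) = -2**(k + 3)*k*factorial(k + 1)
s_(k+1) − s_k = -2**(k + 2)*(2*k**2 + k + 1)*factorial(k)
(s_(k+1) − s_k) − t_k = 0

Valid: the claim telescopes to t_k.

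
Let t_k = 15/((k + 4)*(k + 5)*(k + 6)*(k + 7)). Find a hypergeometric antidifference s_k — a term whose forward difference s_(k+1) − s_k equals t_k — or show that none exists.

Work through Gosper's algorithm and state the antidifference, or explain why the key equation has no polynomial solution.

s_k = k*(k**2 + 15*k + 74)/(24*(k + 4)*(k + 5)*(k + 6))

The ratio is (k + 4)/(k + 8).
Take A(k)=k + 4, B(k)=k + 8, C(k)=1.
Key eq: (k + 4)·f(k+1) = (k + 7)·f(k) + (1).
deg f ≤ 3 (via 1,1,0).
A polynomial solution: f(k) = k*(k**2 + 15*k + 74)/360.
Get s_k = R·t_k = k*(k**2 + 15*k + 74)/(24*(k + 4)*(k + 5)*(k + 6)) with R(k) = B(k−1)f(k)/C(k) = k*(k + 7)*(k**2 + 15*k + 74)/360.
s_(k+1) − s_k = 15/(k**4 + 22*k**3 + 179*k**2 + 638*k + 840) = t_k.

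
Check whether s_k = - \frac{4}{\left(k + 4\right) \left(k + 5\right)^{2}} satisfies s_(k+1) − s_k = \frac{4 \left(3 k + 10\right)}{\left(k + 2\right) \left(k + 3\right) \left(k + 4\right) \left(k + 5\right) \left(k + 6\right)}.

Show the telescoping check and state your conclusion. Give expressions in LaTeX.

Invalid: residual \frac{24 \left(- 2 k^{2} - 17 k - 34\right)}{k^{7} + 31 k^{6} + 405 k^{5} + 2885 k^{4} + 12074 k^{3} + 29604 k^{2} + 39240 k + 21600} ≠ 0.

s_(k+1) = -4/((k + 5)*(k + 6)**2)
s_(k+1) − s_k = 4*(3*k + 16)/(k**5 + 26*k**4 + 269*k**3 + 1384*k**2 + 3540*k + 3600)
(s_(k+1) − s_k) − t_k = 24*(-2*k**2 - 17*k - 34)/(k**7 + 31*k**6 + 405*k**5 + 2885*k**4 + 12074*k**3 + 29604*k**2 + 39240*k + 21600)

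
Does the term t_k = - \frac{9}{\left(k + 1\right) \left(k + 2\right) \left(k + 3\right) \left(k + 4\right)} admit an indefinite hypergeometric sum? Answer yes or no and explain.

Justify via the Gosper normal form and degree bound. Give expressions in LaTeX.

Step 1: r(k) = (k + 1)/(k + 5).
Gosper form: A/B · C(k+1)/C(k) with A=k + 1, B=k + 5, C=1.
Solve (k + 1)·f(k+1) − (k + 4)·f(k) = 1.
Bound: deg f ≤ 3.
Coefficient equations give f(k) = k*(k**2 + 6*k + 11)/18.
So s_k = (B(k−1)f/C)·t_k = (k*(k + 4)*(k**2 + 6*k + 11)/18)·t_k = k*(-k**2 - 6*k - 11)/(2*(k + 1)*(k + 2)*(k + 3)).
Check: Δs_k = -9/(k**4 + 10*k**3 + 35*k**2 + 50*k + 24). ✓

Yes. s_k = \frac{k \left(- k^{2} - 6 k - 11\right)}{2 \left(k + 1\right) \left(k + 2\right) \left(k + 3\right)}.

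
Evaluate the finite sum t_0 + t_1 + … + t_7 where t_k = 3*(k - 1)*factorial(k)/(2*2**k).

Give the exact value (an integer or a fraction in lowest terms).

r(k) = k*(k + 1)/(2*(k - 1)) after simplifying.
A = k/2 + 1/2, B = 1, C = k - 1.
Solve (k/2 + 1/2)·f(k+1) − (1)·f(k) = k - 1.
Bound: deg f ≤ 0.
A polynomial solution: f(k) = 2.
Get s_k = R·t_k = 3*factorial(k)/2**k with R(k) = B(k−1)f(k)/C(k) = 2/(k - 1).
Check: Δs_k = 3*(k - 1)*factorial(k)/(2*2**k). ✓
Σ_(k=0)^(7) t_k = s_(8) − s_(0) = 945/2 − (3) = 939/2.

Σ = 939/2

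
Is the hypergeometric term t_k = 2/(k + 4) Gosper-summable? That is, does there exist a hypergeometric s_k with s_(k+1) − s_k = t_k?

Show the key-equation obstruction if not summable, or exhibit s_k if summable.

r(k) = (k + 4)/(k + 5) after simplifying.
Gosper form: A/B · C(k+1)/C(k) with A=k + 4, B=k + 5, C=1.
Need (k + 4)·f(k+1) − (k + 4)·f(k) = 1.
Degrees (1,1,0) ⇒ d ≤ 0.
Put f(k) = c0: A·f(k+1) − B(k−1)·f(k) − C = -1; need -1 = 0 — inconsistent ⇒ no f, not summable.

No — the linear system for f has no solution.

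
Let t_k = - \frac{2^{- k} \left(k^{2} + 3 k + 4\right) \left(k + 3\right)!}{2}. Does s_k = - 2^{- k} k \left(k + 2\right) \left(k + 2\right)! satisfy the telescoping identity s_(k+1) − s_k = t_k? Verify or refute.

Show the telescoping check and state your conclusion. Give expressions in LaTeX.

s_(k+1) = -(k + 1)*(k + 3)*factorial(k + 3)/(2*2**k)
s_(k+1) − s_k = -(k**3 + 5*k**2 + 11*k + 9)*factorial(k + 2)/(2*2**k)
(s_(k+1) − s_k) − t_k = (k**2 + 2*k + 3)*factorial(k + 2)/(2*2**k)

Invalid: residual \frac{2^{- k} \left(k^{2} + 2 k + 3\right) \left(k + 2\right)!}{2} ≠ 0.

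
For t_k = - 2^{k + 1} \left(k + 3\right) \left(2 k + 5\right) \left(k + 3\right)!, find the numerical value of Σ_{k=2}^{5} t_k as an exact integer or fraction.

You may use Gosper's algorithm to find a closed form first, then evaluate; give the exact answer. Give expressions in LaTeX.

Σ = -325137600

Step 1: r(k) = (k + 4)**2*(4*k + 14)/((k + 3)*(2*k + 5)).
Normal form (A,B,C) = (2*k + 8, 1, k**2 + 11*k/2 + 15/2).
Set up (2*k + 8)·f(k+1) − (1)·f(k) − (k**2 + 11*k/2 + 15/2) = 0.
Degrees (1,0,2) ⇒ d ≤ 1.
Match coefficients ⇒ f(k) = (k + 1)/2.
Get s_k = R·t_k = -2**(k + 1)*(k + 1)*factorial(k + 3) with R(k) = B(k−1)f(k)/C(k) = (k + 1)/((k + 3)*(2*k + 5)).
Verify: -2**(k + 1)*(k + 3)*(2*k + 5)*factorial(k + 3) matches t_k.
Evaluate s at k=6 and k=2: -325140480 and -2880; difference -325137600.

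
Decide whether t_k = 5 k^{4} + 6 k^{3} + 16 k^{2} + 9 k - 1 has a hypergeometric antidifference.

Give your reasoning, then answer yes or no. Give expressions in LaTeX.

Yes. s_k = k \left(k^{4} - k^{3} + 4 k^{2} - 2 k - 3\right).

t_(k+1)/t_k = (5*k**4 + 26*k**3 + 64*k**2 + 79*k + 35)/(5*k**4 + 6*k**3 + 16*k**2 + 9*k - 1).
Factor: A=1; B=1; C=k**4 + 6*k**3/5 + 16*k**2/5 + 9*k/5 - 1/5.
Set up (1)·f(k+1) − (1)·f(k) − (k**4 + 6*k**3/5 + 16*k**2/5 + 9*k/5 - 1/5) = 0.
d = 5 from the (0,0,4) case.
Match coefficients ⇒ f(k) = k*(k**4 - k**3 + 4*k**2 - 2*k - 3)/5.
Certificate R = B(k−1)f/C = k*(k**4 - k**3 + 4*k**2 - 2*k - 3)/(5*k**4 + 6*k**3 + 16*k**2 + 9*k - 1) gives s_k = k*(k**4 - k**3 + 4*k**2 - 2*k - 3).
s_(k+1) − s_k = 5*k**4 + 6*k**3 + 16*k**2 + 9*k - 1 = t_k.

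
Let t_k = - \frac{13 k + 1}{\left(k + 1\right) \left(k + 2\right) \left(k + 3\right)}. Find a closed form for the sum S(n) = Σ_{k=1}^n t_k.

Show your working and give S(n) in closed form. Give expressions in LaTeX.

r(k) = (k + 1)*(13*k + 14)/((k + 4)*(13*k + 1)) after simplifying.
A = k + 1, B = k + 4, C = k + 1/13.
Set up (k + 1)·f(k+1) − (k + 3)·f(k) − (k + 1/13) = 0.
Degrees (1,1,1) ⇒ d ≤ 2.
Solve for f: f(k) = k*(7*k - 5)/26 (degree 2 ≤ 2).
So s_k = (B(k−1)f/C)·t_k = (k*(k + 3)*(7*k - 5)/(2*(13*k + 1)))·t_k = k*(5 - 7*k)/(2*(k + 1)*(k + 2)).
s_(k+1) − s_k = (-13*k - 1)/(k**3 + 6*k**2 + 11*k + 6) = t_k.
Telescope: S(n) = s_(n+1) − s_(1) = (-7*n**2 - 9*n - 2)/(2*(n**2 + 5*n + 6)) − (-1/6) = n*(-10*n - 11)/(3*(n**2 + 5*n + 6)).

S(n) = \frac{n \left(- 10 n - 11\right)}{3 \left(n^{2} + 5 n + 6\right)}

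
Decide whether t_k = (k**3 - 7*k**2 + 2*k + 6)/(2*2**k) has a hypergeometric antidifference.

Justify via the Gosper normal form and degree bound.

Yes. s_k = k*(-k**2 + 4*k + 3)/2**k.

r(k) = (k**3 - 4*k**2 - 9*k + 2)/(2*(k**3 - 7*k**2 + 2*k + 6)) after simplifying.
Normal form (A,B,C) = (1/2, 1, k**3 - 7*k**2 + 2*k + 6).
Need (1/2)·f(k+1) − (1)·f(k) = k**3 - 7*k**2 + 2*k + 6.
Bound: deg f ≤ 3.
Solving with deg f ≤ 3: f(k) = -2*k*(k**2 - 4*k - 3).
Certificate R = B(k−1)f/C = -2*k*(k**2 - 4*k - 3)/(k**3 - 7*k**2 + 2*k + 6) gives s_k = k*(-k**2 + 4*k + 3)/2**k.
Check: Δs_k = (k**3 - 7*k**2 + 2*k + 6)/(2*2**k). ✓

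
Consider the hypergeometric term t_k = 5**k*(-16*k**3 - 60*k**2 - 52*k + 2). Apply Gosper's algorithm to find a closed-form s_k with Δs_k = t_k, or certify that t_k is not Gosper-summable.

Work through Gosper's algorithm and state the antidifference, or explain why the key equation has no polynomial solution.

t_(k+1)/t_k = 5*(8*k**3 + 54*k**2 + 110*k + 63)/(8*k**3 + 30*k**2 + 26*k - 1).
Factor: A=5; B=1; C=k**3 + 15*k**2/4 + 13*k/4 - 1/8.
Need (5)·f(k+1) − (1)·f(k) = k**3 + 15*k**2/4 + 13*k/4 - 1/8.
d = 3 from the (0,0,3) case.
Solve for f: f(k) = (4*k**3 - 2*k - 3)/16 (degree 3 ≤ 3).
Certificate R = B(k−1)f/C = (4*k**3 - 2*k - 3)/(2*(8*k**3 + 30*k**2 + 26*k - 1)) gives s_k = 5**k*(-4*k**3 + 2*k + 3).
Verify: 5**k*(-16*k**3 - 60*k**2 - 52*k + 2) matches t_k.

s_k = 5**k*(-4*k**3 + 2*k + 3)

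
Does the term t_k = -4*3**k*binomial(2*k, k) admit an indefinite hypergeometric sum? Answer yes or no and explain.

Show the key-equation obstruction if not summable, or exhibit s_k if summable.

Compute t_(k+1)/t_k: get 6*(2*k + 1)/(k + 1).
Normal form (A,B,C) = (12*k + 6, k + 1, 1).
Key eq: (12*k + 6)·f(k+1) = (k)·f(k) + (1).
Degrees (1,1,0) ⇒ d ≤ -1.
deg f ≤ -1 is impossible — no certificate.

No — negative degree bound, so no certificate f.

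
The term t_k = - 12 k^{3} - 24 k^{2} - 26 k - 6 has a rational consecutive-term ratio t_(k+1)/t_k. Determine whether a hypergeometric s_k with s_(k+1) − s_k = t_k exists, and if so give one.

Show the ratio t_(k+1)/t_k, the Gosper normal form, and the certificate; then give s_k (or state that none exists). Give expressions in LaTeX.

r(k) = (6*k**3 + 30*k**2 + 55*k + 34)/(6*k**3 + 12*k**2 + 13*k + 3) after simplifying.
A = 1, B = 1, C = k**3 + 2*k**2 + 13*k/6 + 1/2.
f must satisfy (1)·f(k+1) − (1)·f(k) = k**3 + 2*k**2 + 13*k/6 + 1/2.
deg f ≤ 4 (via 0,0,3).
Coefficient equations give f(k) = k*(3*k**3 + 2*k**2 + 4*k - 3)/12.
R(k) = B(k−1)·f(k)/C(k) = k*(3*k**3 + 2*k**2 + 4*k - 3)/(2*(6*k**3 + 12*k**2 + 13*k + 3)); s_k = R·t_k = k*(-3*k**3 - 2*k**2 - 4*k + 3).
s_(k+1) − s_k = -12*k**3 - 24*k**2 - 26*k - 6 = t_k.

s_k = k \left(- 3 k^{3} - 2 k^{2} - 4 k + 3\right)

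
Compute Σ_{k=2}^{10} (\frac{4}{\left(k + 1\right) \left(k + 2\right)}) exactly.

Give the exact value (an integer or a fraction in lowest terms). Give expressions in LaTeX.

Σ = 1

r(k) = (k + 1)/(k + 3) after simplifying.
Normal form (A,B,C) = (k + 1, k + 3, 1).
Solve (k + 1)·f(k+1) − (k + 2)·f(k) = 1.
From deg A=1, deg B=1, deg C=0: d=1.
A polynomial solution: f(k) = k.
So s_k = (B(k−1)f/C)·t_k = (k*(k + 2))·t_k = 4*k/(k + 1).
Check: Δs_k = 4/(k**2 + 3*k + 2). ✓
Σ_(k=2)^(10) t_k = s_(11) − s_(2) = 11/3 − (8/3) = 1.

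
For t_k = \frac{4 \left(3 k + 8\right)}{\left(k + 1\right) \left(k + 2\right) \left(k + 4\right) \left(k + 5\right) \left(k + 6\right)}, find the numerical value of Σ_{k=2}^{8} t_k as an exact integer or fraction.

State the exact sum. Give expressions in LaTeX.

Σ = 121/4095

The ratio is (k + 1)*(k + 4)*(3*k + 11)/((k + 3)*(k + 7)*(3*k + 8)).
A = k + 1, B = k + 7, C = k**2 + 17*k/3 + 8.
Key eq: (k + 1)·f(k+1) = (k + 6)·f(k) + (k**2 + 17*k/3 + 8).
From deg A=1, deg B=1, deg C=2: d=5.
Solving with deg f ≤ 5: f(k) = k*(k + 2)*(k + 3)*(k**2 + 10*k + 29)/60.
So s_k = (B(k−1)f/C)·t_k = (k*(k + 2)*(k + 6)*(k**2 + 10*k + 29)/(20*(3*k + 8)))·t_k = k*(k**2 + 10*k + 29)/(5*(k**3 + 10*k**2 + 29*k + 20)).
Check: Δs_k = 4*(3*k + 8)/(k**5 + 18*k**4 + 121*k**3 + 372*k**2 + 508*k + 240). ✓
Sum = s_(9) − s_(2); s_(9) = 18/91, s_(2) = 53/315 ⇒ 121/4095.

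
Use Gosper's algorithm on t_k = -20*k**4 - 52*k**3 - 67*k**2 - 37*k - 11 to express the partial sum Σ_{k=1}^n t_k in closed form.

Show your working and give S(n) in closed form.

t_(k+1)/t_k = (20*k**4 + 132*k**3 + 343*k**2 + 407*k + 187)/(20*k**4 + 52*k**3 + 67*k**2 + 37*k + 11).
Normal form (A,B,C) = (1, 1, k**4 + 13*k**3/5 + 67*k**2/20 + 37*k/20 + 11/20).
Set up (1)·f(k+1) − (1)·f(k) − (k**4 + 13*k**3/5 + 67*k**2/20 + 37*k/20 + 11/20) = 0.
From deg A=0, deg B=0, deg C=4: d=5.
Coefficient equations give f(k) = k*(4*k**4 + 3*k**3 + 3*k**2 - 2*k + 3)/20.
R(k) = B(k−1)·f(k)/C(k) = k*(4*k**4 + 3*k**3 + 3*k**2 - 2*k + 3)/(20*k**4 + 52*k**3 + 67*k**2 + 37*k + 11); s_k = R·t_k = k*(-4*k**4 - 3*k**3 - 3*k**2 + 2*k - 3).
Check: Δs_k = -20*k**4 - 52*k**3 - 67*k**2 - 37*k - 11. ✓
Evaluate: s_(n+1) = -4*n**5 - 23*n**4 - 55*n**3 - 65*n**2 - 40*n - 11; subtract s_(1) = -11 ⇒ S(n) = n*(-4*n**4 - 23*n**3 - 55*n**2 - 65*n - 40).

S(n) = n*(-4*n**4 - 23*n**3 - 55*n**2 - 65*n - 40)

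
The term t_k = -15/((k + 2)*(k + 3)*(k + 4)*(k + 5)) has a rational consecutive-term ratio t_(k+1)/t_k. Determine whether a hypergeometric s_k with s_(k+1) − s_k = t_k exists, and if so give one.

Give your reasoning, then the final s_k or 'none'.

s_k = 5*k*(-k**2 - 9*k - 26)/(24*(k + 2)*(k + 3)*(k + 4))

t_(k+1)/t_k = (k + 2)/(k + 6).
Gosper form: A/B · C(k+1)/C(k) with A=k + 2, B=k + 6, C=1.
Need (k + 2)·f(k+1) − (k + 5)·f(k) = 1.
Bound: deg f ≤ 3.
Solving with deg f ≤ 3: f(k) = k*(k**2 + 9*k + 26)/72.
Certificate R = B(k−1)f/C = k*(k + 5)*(k**2 + 9*k + 26)/72 gives s_k = 5*k*(-k**2 - 9*k - 26)/(24*(k + 2)*(k + 3)*(k + 4)).
Check: Δs_k = -15/(k**4 + 14*k**3 + 71*k**2 + 154*k + 120). ✓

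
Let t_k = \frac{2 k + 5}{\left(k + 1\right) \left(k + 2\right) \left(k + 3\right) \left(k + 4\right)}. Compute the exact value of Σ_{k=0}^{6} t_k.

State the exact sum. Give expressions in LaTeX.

t_(k+1)/t_k = (k + 1)*(2*k + 7)/((k + 5)*(2*k + 5)).
So A=k + 1 and B=k + 5, with C=k + 5/2.
Set up (k + 1)·f(k+1) − (k + 4)·f(k) − (k + 5/2) = 0.
From deg A=1, deg B=1, deg C=1: d=3.
A polynomial solution: f(k) = k*(k + 2)*(k + 4)/6.
R(k) = B(k−1)·f(k)/C(k) = k*(k + 2)*(k + 4)**2/(3*(2*k + 5)); s_k = R·t_k = k*(k + 4)/(3*(k**2 + 4*k + 3)).
Δs = (2*k + 5)/(k**4 + 10*k**3 + 35*k**2 + 50*k + 24), as required.
Telescoping: Σ = s_(7) − s_(0) = 77/240 − (0) = 77/240.

Σ = 77/240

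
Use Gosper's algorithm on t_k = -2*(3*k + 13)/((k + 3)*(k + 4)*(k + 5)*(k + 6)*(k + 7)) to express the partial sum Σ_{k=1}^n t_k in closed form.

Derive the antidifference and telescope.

S(n) = n*(-n**2 - 17*n - 94)/(84*(n**3 + 17*n**2 + 94*n + 168))

The ratio is (k + 3)*(3*k + 16)/((k + 8)*(3*k + 13)).
A = k + 3, B = k + 8, C = k + 13/3.
Key eq: (k + 3)·f(k+1) = (k + 7)·f(k) + (k + 13/3).
Degrees (1,1,1) ⇒ d ≤ 4.
Solving with deg f ≤ 4: f(k) = k*(k + 4)*(k**2 + 14*k + 63)/270.
Get s_k = R·t_k = k*(-k**2 - 14*k - 63)/(45*(k**3 + 14*k**2 + 63*k + 90)) with R(k) = B(k−1)f(k)/C(k) = k*(k + 4)*(k + 7)*(k**2 + 14*k + 63)/(90*(3*k + 13)).
Check: Δs_k = 2*(-3*k - 13)/(k**5 + 25*k**4 + 245*k**3 + 1175*k**2 + 2754*k + 2520). ✓
Σ_(k=1)^n t_k = s_(n+1) − s_(1) = ((-n**3 - 17*n**2 - 94*n - 78)/(45*(n**3 + 17*n**2 + 94*n + 168))) − (-13/1260), i.e. n*(-n**2 - 17*n - 94)/(84*(n**3 + 17*n**2 + 94*n + 168)).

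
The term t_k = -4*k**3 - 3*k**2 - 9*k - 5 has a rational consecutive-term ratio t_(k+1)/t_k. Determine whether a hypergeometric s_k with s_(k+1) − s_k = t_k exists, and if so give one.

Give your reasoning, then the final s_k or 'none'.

r(k) = (4*k**3 + 15*k**2 + 27*k + 21)/(4*k**3 + 3*k**2 + 9*k + 5) after simplifying.
Take A(k)=1, B(k)=1, C(k)=k**3 + 3*k**2/4 + 9*k/4 + 5/4.
Key eq: (1)·f(k+1) = (1)·f(k) + (k**3 + 3*k**2/4 + 9*k/4 + 5/4).
d = 4 from the (0,0,3) case.
Solve for f: f(k) = k*(k**3 - k**2 + 4*k + 1)/4 (degree 4 ≤ 4).
Get s_k = R·t_k = k*(-k**3 + k**2 - 4*k - 1) with R(k) = B(k−1)f(k)/C(k) = k*(k**3 - k**2 + 4*k + 1)/(4*k**3 + 3*k**2 + 9*k + 5).
Verify: -4*k**3 - 3*k**2 - 9*k - 5 matches t_k.

s_k = k*(-k**3 + k**2 - 4*k - 1)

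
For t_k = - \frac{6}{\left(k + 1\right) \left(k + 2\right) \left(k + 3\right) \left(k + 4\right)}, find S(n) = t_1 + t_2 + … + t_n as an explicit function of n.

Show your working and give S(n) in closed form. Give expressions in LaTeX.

Compute t_(k+1)/t_k: get (k + 1)/(k + 5).
Take A(k)=k + 1, B(k)=k + 5, C(k)=1.
Need (k + 1)·f(k+1) − (k + 4)·f(k) = 1.
deg f ≤ 3 (via 1,1,0).
A polynomial solution: f(k) = k*(k**2 + 6*k + 11)/18.
So s_k = (B(k−1)f/C)·t_k = (k*(k + 4)*(k**2 + 6*k + 11)/18)·t_k = k*(-k**2 - 6*k - 11)/(3*(k + 1)*(k + 2)*(k + 3)).
Verify: -6/(k**4 + 10*k**3 + 35*k**2 + 50*k + 24) matches t_k.
Evaluate: s_(n+1) = (-n**3 - 9*n**2 - 26*n - 18)/(3*(n**3 + 9*n**2 + 26*n + 24)); subtract s_(1) = -1/4 ⇒ S(n) = n*(-n**2 - 9*n - 26)/(12*(n**3 + 9*n**2 + 26*n + 24)).

S(n) = \frac{n \left(- n^{2} - 9 n - 26\right)}{12 \left(n^{3} + 9 n^{2} + 26 n + 24\right)}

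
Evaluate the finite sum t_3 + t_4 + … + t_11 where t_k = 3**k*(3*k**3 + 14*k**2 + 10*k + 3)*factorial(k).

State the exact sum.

Σ = 42002579735422056

t_(k+1)/t_k = 3*(3*k**4 + 26*k**3 + 70*k**2 + 77*k + 30)/(3*k**3 + 14*k**2 + 10*k + 3).
Normal form (A,B,C) = (3*k + 3, 1, k**3 + 14*k**2/3 + 10*k/3 + 1).
f must satisfy (3*k + 3)·f(k+1) − (1)·f(k) = k**3 + 14*k**2/3 + 10*k/3 + 1.
From deg A=1, deg B=0, deg C=3: d=2.
A polynomial solution: f(k) = (k - 1)*(k + 3)/3.
So s_k = (B(k−1)f/C)·t_k = ((k - 1)*(k + 3)/(3*k**3 + 14*k**2 + 10*k + 3))·t_k = 3**k*(k - 1)*(k + 3)*factorial(k).
Verify: 3**k*(3*k**3 + 14*k**2 + 10*k + 3)*factorial(k) matches t_k.
Sum = s_(12) − s_(3); s_(12) = 42002579735424000, s_(3) = 1944 ⇒ 42002579735422056.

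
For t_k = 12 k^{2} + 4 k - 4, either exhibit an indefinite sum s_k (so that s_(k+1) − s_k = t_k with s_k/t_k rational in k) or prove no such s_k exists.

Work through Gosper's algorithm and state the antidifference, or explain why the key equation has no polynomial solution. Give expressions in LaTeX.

r(k) = (k + 3*(k + 1)**2)/(3*k**2 + k - 1) after simplifying.
A = 1, B = 1, C = k**2 + k/3 - 1/3.
f must satisfy (1)·f(k+1) − (1)·f(k) = k**2 + k/3 - 1/3.
d = 3 from the (0,0,2) case.
Solve for f: f(k) = k*(k**2 - k - 1)/3 (degree 3 ≤ 3).
Then R = B(k−1)f/C = k*(k**2 - k - 1)/(3*k**2 + k - 1), so s_k = R(k)·t_k = 4*k*(k**2 - k - 1).
Δs = 12*k**2 + 4*k - 4, as required.

s_k = 4 k \left(k^{2} - k - 1\right)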